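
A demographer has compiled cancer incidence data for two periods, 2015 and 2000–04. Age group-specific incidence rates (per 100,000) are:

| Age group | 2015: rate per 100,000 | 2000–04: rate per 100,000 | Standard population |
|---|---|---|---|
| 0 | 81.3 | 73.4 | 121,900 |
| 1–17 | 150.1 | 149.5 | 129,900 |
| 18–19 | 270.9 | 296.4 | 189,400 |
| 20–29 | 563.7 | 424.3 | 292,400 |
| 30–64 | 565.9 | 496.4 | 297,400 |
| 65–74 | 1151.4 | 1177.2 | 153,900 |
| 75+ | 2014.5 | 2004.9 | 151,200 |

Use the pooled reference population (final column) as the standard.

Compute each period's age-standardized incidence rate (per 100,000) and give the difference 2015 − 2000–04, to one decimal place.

41.3

Standard total = 1,336,100; weights = 0.0912, 0.0972, 0.1418, 0.2188, 0.2226, 0.1152, 0.1132.
2015: 0.0912×81.3 + 0.0972×150.1 + 0.1418×270.9 + 0.2188×563.7 + 0.2226×565.9 + 0.1152×1151.4 + 0.1132×2014.5 = 670.3348 per 100,000.
2000–04: 0.0912×73.4 + 0.0972×149.5 + 0.1418×296.4 + 0.2188×424.3 + 0.2226×496.4 + 0.1152×1177.2 + 0.1132×2004.9 = 629.0789 per 100,000.
Difference = 670.3348 − 629.0789 = 41.2559.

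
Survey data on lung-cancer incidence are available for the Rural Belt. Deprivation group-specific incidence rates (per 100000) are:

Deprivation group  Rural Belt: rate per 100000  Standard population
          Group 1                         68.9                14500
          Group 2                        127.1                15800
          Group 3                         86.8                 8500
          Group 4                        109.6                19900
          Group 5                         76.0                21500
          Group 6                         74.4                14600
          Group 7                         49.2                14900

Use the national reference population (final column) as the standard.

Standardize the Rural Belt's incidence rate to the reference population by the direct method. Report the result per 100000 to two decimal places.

Standard total = 109700; weights = 0.1322, 0.1440, 0.0775, 0.1814, 0.1960, 0.1331, 0.1358.
Standardized rate: 0.1322×68.9 + 0.1440×127.1 + 0.0775×86.8 + 0.1814×109.6 + 0.1960×76.0 + 0.1331×74.4 + 0.1358×49.2 = 85.5004 per 100000.

85.50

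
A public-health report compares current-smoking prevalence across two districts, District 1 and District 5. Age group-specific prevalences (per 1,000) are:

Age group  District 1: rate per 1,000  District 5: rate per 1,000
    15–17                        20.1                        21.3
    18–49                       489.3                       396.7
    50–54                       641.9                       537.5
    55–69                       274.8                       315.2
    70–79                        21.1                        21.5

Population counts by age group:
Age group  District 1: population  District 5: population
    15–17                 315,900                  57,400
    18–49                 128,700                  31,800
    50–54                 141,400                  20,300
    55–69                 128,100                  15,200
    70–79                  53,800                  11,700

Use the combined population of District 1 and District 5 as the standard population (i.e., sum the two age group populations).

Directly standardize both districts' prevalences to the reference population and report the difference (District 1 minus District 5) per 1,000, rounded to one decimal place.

Combined standard total = 904,300; weights = 0.4128, 0.1775, 0.1788, 0.1585, 0.0724.
District 1: 0.4128×20.1 + 0.1775×489.3 + 0.1788×641.9 + 0.1585×274.8 + 0.0724×21.1 = 254.9951 per 1,000.
District 5: 0.4128×21.3 + 0.1775×396.7 + 0.1788×537.5 + 0.1585×315.2 + 0.0724×21.5 = 226.8183 per 1,000.
Difference = 254.9951 − 226.8183 = 28.1768.

28.2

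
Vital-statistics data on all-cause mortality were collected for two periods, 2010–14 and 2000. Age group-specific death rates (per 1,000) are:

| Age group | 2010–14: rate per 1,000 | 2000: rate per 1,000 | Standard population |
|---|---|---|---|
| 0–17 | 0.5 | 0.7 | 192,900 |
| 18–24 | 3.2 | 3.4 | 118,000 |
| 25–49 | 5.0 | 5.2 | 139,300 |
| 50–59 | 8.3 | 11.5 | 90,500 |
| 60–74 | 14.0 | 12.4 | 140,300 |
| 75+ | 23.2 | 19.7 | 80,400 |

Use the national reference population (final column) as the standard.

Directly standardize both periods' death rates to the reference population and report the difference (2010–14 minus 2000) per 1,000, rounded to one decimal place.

0.2

Standard total = 761,400; weights = 0.2533, 0.1550, 0.1830, 0.1189, 0.1843, 0.1056.
2010–14: 0.2533×0.5 + 0.1550×3.2 + 0.1830×5.0 + 0.1189×8.3 + 0.1843×14.0 + 0.1056×23.2 = 7.5534 per 1,000.
2000: 0.2533×0.7 + 0.1550×3.4 + 0.1830×5.2 + 0.1189×11.5 + 0.1843×12.4 + 0.1056×19.7 = 7.3876 per 1,000.
Difference = 7.5534 − 7.3876 = 0.1658.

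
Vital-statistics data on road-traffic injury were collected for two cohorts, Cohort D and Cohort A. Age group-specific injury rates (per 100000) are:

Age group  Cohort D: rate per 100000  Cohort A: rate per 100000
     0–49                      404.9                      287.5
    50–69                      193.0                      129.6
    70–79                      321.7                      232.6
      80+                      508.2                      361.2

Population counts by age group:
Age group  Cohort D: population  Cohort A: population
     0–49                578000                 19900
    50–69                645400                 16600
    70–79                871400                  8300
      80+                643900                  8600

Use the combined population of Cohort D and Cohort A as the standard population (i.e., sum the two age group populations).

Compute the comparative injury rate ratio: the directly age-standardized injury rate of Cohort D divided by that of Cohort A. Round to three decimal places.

Combined standard total = 2792100; weights = 0.2141, 0.2371, 0.3151, 0.2337.
Cohort D: 0.2141×404.9 + 0.2371×193.0 + 0.3151×321.7 + 0.2337×508.2 = 352.5861 per 100000.
Cohort A: 0.2141×287.5 + 0.2371×129.6 + 0.3151×232.6 + 0.2337×361.2 = 249.9884 per 100000.
Ratio = 352.5861 ÷ 249.9884 = 1.41041.

1.410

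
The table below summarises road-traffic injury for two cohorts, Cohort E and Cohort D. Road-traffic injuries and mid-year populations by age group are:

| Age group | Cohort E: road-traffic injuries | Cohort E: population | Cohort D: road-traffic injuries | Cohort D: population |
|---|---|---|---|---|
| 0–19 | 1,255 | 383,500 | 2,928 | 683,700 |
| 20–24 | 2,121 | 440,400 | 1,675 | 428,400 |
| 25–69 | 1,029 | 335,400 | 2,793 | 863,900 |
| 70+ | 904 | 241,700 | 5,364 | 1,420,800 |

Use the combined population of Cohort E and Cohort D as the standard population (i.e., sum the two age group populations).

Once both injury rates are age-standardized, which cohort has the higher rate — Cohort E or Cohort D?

Age-specific rates per 100,000 for Cohort E: 327.25, 481.61, 306.80, 374.02.
For Cohort D: 428.26, 390.99, 323.30, 377.53.
Combined standard total = 4,797,800; weights = 0.2224, 0.1811, 0.2500, 0.3465.
Cohort E: 0.2224×327.25 + 0.1811×481.61 + 0.2500×306.80 + 0.3465×374.02 = 366.2944 per 100,000.
Cohort D: 0.2224×428.26 + 0.1811×390.99 + 0.2500×323.30 + 0.3465×377.53 = 377.6969 per 100,000.
The crude rates (378.94 vs 375.65) would put Cohort E higher, but that reflects its age composition; once standardized to a common age structure, Cohort D has the higher underlying rate.

Cohort D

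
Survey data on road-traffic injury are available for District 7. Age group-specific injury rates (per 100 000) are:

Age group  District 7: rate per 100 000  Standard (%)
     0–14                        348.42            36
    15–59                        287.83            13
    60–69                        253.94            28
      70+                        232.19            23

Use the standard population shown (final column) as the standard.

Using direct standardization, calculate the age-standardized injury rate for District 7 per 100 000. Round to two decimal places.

287.36

Standard weights: 0.36, 0.13, 0.28, 0.23.
Standardized rate: 0.3600×348.42 + 0.1300×287.83 + 0.2800×253.94 + 0.2300×232.19 = 287.3560 per 100 000.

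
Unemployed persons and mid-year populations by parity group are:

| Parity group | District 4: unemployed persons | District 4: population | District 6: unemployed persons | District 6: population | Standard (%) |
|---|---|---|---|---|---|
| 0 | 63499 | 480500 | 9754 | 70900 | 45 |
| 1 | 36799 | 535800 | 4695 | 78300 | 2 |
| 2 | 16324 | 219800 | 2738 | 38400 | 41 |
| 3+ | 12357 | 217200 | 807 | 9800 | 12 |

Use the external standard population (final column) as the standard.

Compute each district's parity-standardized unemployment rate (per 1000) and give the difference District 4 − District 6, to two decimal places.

Parity-specific rates per 1000 for District 4: 132.152, 68.680, 74.268, 56.892.
For District 6: 137.574, 59.962, 71.302, 82.347.
Standard weights: 0.45, 0.02, 0.41, 0.12.
District 4: 0.4500×132.152 + 0.0200×68.680 + 0.4100×74.268 + 0.1200×56.892 = 98.1187 per 1000.
District 6: 0.4500×137.574 + 0.0200×59.962 + 0.4100×71.302 + 0.1200×82.347 = 102.2230 per 1000.
Difference = 98.1187 − 102.2230 = -4.1043.

-4.10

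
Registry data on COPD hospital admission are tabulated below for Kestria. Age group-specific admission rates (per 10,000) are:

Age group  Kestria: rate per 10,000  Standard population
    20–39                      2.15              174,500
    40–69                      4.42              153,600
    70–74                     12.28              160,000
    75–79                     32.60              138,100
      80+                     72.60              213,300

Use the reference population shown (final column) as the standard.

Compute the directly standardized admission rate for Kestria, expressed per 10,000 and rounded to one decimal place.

27.4

Standard total = 839,500; weights = 0.2079, 0.1830, 0.1906, 0.1645, 0.2541.
Standardized rate: 0.2079×2.15 + 0.1830×4.42 + 0.1906×12.28 + 0.1645×32.60 + 0.2541×72.60 = 27.4050 per 10,000.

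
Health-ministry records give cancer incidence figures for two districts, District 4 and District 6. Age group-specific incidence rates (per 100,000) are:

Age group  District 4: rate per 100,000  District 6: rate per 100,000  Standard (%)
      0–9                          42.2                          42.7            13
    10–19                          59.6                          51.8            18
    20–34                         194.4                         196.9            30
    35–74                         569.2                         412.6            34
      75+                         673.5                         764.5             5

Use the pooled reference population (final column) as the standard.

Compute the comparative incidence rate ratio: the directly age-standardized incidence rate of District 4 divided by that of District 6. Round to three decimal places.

Standard weights: 0.13, 0.18, 0.30, 0.34, 0.05.
District 4: 0.1300×42.2 + 0.1800×59.6 + 0.3000×194.4 + 0.3400×569.2 + 0.0500×673.5 = 301.7370 per 100,000.
District 6: 0.1300×42.7 + 0.1800×51.8 + 0.3000×196.9 + 0.3400×412.6 + 0.0500×764.5 = 252.4540 per 100,000.
Ratio = 301.7370 ÷ 252.4540 = 1.19522.

1.195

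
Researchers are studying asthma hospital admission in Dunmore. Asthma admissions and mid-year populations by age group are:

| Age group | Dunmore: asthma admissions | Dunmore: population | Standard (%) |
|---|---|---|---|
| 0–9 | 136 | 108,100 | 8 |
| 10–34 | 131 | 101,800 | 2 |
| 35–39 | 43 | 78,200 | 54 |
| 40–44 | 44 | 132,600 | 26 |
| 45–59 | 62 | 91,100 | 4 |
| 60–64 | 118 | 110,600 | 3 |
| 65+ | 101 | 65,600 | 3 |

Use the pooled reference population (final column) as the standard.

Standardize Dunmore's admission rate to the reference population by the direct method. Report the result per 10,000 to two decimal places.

6.15

Age-specific rates per 10,000 for Dunmore: 12.58, 12.87, 5.50, 3.32, 6.81, 10.67, 15.40.
Standard weights: 0.08, 0.02, 0.54, 0.26, 0.04, 0.03, 0.03.
Standardized rate: 0.0800×12.58 + 0.0200×12.87 + 0.5400×5.50 + 0.2600×3.32 + 0.0400×6.81 + 0.0300×10.67 + 0.0300×15.40 = 6.1501 per 10,000.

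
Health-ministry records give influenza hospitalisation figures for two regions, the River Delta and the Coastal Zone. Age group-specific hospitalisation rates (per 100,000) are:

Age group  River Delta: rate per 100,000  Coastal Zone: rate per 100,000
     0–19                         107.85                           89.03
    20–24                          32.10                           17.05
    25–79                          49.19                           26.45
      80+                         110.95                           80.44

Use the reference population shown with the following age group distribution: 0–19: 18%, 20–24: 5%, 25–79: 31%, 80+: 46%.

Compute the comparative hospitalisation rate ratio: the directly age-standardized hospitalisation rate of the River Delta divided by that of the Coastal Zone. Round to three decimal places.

1.406

Standard weights: 0.18, 0.05, 0.31, 0.46.
The River Delta: 0.1800×107.85 + 0.0500×32.10 + 0.3100×49.19 + 0.4600×110.95 = 87.3039 per 100,000.
The Coastal Zone: 0.1800×89.03 + 0.0500×17.05 + 0.3100×26.45 + 0.4600×80.44 = 62.0798 per 100,000.
Ratio = 87.3039 ÷ 62.0798 = 1.40632.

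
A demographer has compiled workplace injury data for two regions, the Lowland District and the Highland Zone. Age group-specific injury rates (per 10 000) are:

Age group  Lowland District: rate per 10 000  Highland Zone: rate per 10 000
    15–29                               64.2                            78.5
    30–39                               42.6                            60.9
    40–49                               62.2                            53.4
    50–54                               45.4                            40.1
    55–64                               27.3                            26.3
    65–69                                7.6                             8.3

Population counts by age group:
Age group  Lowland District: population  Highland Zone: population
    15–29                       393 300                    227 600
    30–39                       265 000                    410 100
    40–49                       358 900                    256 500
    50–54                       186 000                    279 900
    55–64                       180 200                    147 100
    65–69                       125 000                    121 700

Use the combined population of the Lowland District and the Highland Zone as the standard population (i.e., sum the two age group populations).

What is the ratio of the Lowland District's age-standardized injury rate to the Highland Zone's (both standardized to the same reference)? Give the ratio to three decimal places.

0.913

Combined standard total = 2 951 300; weights = 0.2104, 0.2287, 0.2085, 0.1579, 0.1109, 0.0836.
The Lowland District: 0.2104×64.2 + 0.2287×42.6 + 0.2085×62.2 + 0.1579×45.4 + 0.1109×27.3 + 0.0836×7.6 = 47.0508 per 10 000.
The Highland Zone: 0.2104×78.5 + 0.2287×60.9 + 0.2085×53.4 + 0.1579×40.1 + 0.1109×26.3 + 0.0836×8.3 = 51.5213 per 10 000.
Ratio = 47.0508 ÷ 51.5213 = 0.91323.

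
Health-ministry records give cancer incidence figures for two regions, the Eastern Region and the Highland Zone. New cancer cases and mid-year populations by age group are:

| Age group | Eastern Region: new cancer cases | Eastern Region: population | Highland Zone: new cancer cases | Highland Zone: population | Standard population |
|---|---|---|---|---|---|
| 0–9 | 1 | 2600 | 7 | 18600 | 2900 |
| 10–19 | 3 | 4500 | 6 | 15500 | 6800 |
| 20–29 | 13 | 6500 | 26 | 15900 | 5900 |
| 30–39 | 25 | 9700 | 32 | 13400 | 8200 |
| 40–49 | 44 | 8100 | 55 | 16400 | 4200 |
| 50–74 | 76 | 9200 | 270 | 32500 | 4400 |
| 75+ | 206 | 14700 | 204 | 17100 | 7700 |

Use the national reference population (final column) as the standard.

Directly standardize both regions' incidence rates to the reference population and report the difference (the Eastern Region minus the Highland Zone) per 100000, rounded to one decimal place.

Age-specific rates per 100000 for the Eastern Region: 38.46, 66.67, 200.00, 257.73, 543.21, 826.09, 1401.36.
For the Highland Zone: 37.63, 38.71, 163.52, 238.81, 335.37, 830.77, 1192.98.
Standard total = 40100; weights = 0.0723, 0.1696, 0.1471, 0.2045, 0.1047, 0.1097, 0.1920.
The Eastern Region: 0.0723×38.46 + 0.1696×66.67 + 0.1471×200.00 + 0.2045×257.73 + 0.1047×543.21 + 0.1097×826.09 + 0.1920×1401.36 = 512.8432 per 100000.
The Highland Zone: 0.0723×37.63 + 0.1696×38.71 + 0.1471×163.52 + 0.2045×238.81 + 0.1047×335.37 + 0.1097×830.77 + 0.1920×1192.98 = 437.5372 per 100000.
Difference = 512.8432 − 437.5372 = 75.3061.

75.3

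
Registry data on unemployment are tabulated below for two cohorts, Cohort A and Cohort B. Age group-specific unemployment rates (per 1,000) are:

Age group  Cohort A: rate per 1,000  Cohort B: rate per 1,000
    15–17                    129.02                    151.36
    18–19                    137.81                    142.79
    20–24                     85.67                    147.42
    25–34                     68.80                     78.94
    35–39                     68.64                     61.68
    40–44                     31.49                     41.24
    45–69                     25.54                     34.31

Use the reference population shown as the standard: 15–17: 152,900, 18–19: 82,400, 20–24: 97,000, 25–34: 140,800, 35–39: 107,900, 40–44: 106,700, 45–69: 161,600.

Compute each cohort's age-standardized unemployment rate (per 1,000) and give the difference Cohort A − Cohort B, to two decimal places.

-15.25

Standard total = 849,300; weights = 0.1800, 0.0970, 0.1142, 0.1658, 0.1270, 0.1256, 0.1903.
Cohort A: 0.1800×129.02 + 0.0970×137.81 + 0.1142×85.67 + 0.1658×68.80 + 0.1270×68.64 + 0.1256×31.49 + 0.1903×25.54 = 75.3247 per 1,000.
Cohort B: 0.1800×151.36 + 0.0970×142.79 + 0.1142×147.42 + 0.1658×78.94 + 0.1270×61.68 + 0.1256×41.24 + 0.1903×34.31 = 90.5727 per 1,000.
Difference = 75.3247 − 90.5727 = -15.2481.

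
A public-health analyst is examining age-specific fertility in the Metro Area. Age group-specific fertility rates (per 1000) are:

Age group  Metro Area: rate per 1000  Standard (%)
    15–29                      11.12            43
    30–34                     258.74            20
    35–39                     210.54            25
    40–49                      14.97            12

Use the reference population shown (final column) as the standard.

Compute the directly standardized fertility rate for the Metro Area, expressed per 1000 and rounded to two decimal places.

110.96

Standard weights: 0.43, 0.20, 0.25, 0.12.
Standardized rate: 0.4300×11.12 + 0.2000×258.74 + 0.2500×210.54 + 0.1200×14.97 = 110.9610 per 1000.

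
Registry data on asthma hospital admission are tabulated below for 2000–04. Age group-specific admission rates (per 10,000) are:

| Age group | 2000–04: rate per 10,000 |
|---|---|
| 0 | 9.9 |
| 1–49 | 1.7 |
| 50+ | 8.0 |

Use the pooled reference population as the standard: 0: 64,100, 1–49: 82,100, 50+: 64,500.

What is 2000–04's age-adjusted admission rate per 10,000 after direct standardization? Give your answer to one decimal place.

6.1

Standard total = 210,700; weights = 0.3042, 0.3897, 0.3061.
Standardized rate: 0.3042×9.9 + 0.3897×1.7 + 0.3061×8.0 = 6.1232 per 10,000.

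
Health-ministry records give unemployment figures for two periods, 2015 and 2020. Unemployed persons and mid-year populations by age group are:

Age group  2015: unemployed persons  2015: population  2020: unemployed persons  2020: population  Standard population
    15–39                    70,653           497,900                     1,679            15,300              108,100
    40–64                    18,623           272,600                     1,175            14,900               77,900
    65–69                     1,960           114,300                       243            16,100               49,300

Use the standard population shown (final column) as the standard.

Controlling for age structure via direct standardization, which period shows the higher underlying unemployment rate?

Age-specific rates per 1,000 for 2015: 141.902, 68.316, 17.148.
For 2020: 109.739, 78.859, 15.093.
Standard total = 235,300; weights = 0.4594, 0.3311, 0.2095.
2015: 0.4594×141.902 + 0.3311×68.316 + 0.2095×17.148 = 91.4017 per 1,000.
2020: 0.4594×109.739 + 0.3311×78.859 + 0.2095×15.093 = 79.6853 per 1,000.

2015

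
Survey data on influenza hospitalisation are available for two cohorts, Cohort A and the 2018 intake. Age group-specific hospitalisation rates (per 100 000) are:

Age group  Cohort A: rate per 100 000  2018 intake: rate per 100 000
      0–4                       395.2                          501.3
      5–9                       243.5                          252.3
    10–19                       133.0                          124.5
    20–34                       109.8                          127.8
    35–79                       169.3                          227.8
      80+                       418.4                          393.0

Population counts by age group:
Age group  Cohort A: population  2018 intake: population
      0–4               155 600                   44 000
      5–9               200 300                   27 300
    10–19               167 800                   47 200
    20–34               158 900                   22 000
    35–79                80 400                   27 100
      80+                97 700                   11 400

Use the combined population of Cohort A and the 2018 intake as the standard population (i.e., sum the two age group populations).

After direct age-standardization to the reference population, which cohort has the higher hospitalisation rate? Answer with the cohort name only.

2018 intake

Combined standard total = 1 039 700; weights = 0.1920, 0.2189, 0.2068, 0.1740, 0.1034, 0.1049.
Cohort A: 0.1920×395.2 + 0.2189×243.5 + 0.2068×133.0 + 0.1740×109.8 + 0.1034×169.3 + 0.1049×418.4 = 237.1910 per 100 000.
The 2018 intake: 0.1920×501.3 + 0.2189×252.3 + 0.2068×124.5 + 0.1740×127.8 + 0.1034×227.8 + 0.1049×393.0 = 264.2438 per 100 000.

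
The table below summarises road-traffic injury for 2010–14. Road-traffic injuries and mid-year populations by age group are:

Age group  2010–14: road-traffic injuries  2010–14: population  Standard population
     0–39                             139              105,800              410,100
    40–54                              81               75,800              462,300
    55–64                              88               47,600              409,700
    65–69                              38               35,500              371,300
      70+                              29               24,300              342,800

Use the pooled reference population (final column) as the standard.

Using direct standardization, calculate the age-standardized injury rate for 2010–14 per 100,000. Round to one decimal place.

Age-specific rates per 100,000 for 2010–14: 131.38, 106.86, 184.87, 107.04, 119.34.
Standard total = 1,996,200; weights = 0.2054, 0.2316, 0.2052, 0.1860, 0.1717.
Standardized rate: 0.2054×131.38 + 0.2316×106.86 + 0.2052×184.87 + 0.1860×107.04 + 0.1717×119.34 = 130.0863 per 100,000.

130.1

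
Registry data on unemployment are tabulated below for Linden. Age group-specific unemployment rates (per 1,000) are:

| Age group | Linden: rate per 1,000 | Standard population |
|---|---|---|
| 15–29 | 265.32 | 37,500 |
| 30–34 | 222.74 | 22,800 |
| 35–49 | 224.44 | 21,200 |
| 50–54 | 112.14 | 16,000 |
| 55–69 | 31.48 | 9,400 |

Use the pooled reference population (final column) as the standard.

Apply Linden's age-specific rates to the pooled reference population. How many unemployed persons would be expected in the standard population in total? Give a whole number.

21876

Expected unemployed persons = Σ (standard pop × age-specific rate ÷ 1,000)
= 37,500×265.32/1,000 + 22,800×222.74/1,000 + 21,200×224.44/1,000 + 16,000×112.14/1,000 + 9,400×31.48/1,000
= 9949.50 + 5078.47 + 4758.13 + 1794.24 + 295.91 = 21876.25.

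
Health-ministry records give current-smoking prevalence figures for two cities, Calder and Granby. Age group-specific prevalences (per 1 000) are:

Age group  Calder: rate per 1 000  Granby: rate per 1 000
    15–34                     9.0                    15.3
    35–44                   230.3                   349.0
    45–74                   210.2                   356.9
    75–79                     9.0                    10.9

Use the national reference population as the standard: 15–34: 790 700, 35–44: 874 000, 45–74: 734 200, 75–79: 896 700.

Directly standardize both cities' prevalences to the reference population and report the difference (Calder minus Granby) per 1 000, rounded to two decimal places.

Standard total = 3 295 600; weights = 0.2399, 0.2652, 0.2228, 0.2721.
Calder: 0.2399×9.0 + 0.2652×230.3 + 0.2228×210.2 + 0.2721×9.0 = 112.5129 per 1 000.
Granby: 0.2399×15.3 + 0.2652×349.0 + 0.2228×356.9 + 0.2721×10.9 = 178.7030 per 1 000.
Difference = 112.5129 − 178.7030 = -66.1901.

-66.19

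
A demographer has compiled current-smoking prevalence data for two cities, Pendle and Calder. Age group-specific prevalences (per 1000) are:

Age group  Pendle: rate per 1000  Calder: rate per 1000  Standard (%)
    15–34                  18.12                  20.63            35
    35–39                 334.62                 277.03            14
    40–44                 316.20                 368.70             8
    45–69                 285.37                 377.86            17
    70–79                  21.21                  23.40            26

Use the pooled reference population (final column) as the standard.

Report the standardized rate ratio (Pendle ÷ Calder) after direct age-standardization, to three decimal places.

Standard weights: 0.35, 0.14, 0.08, 0.17, 0.26.
Pendle: 0.3500×18.12 + 0.1400×334.62 + 0.0800×316.20 + 0.1700×285.37 + 0.2600×21.21 = 132.5123 per 1000.
Calder: 0.3500×20.63 + 0.1400×277.03 + 0.0800×368.70 + 0.1700×377.86 + 0.2600×23.40 = 145.8209 per 1000.
Ratio = 132.5123 ÷ 145.8209 = 0.90873.

0.909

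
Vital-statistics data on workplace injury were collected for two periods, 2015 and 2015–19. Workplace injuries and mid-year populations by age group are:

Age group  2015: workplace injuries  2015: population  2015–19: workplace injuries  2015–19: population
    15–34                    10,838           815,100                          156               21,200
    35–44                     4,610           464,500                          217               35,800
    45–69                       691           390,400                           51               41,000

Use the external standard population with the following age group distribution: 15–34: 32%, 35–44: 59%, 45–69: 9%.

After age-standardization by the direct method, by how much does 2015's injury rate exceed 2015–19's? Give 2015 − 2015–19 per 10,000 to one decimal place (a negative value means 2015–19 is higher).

42.3

Age-specific rates per 10,000 for 2015: 132.97, 99.25, 17.70.
For 2015–19: 73.58, 60.61, 12.44.
Standard weights: 0.32, 0.59, 0.09.
2015: 0.3200×132.97 + 0.5900×99.25 + 0.0900×17.70 = 102.6973 per 10,000.
2015–19: 0.3200×73.58 + 0.5900×60.61 + 0.0900×12.44 = 60.4293 per 10,000.
Difference = 102.6973 − 60.4293 = 42.2681.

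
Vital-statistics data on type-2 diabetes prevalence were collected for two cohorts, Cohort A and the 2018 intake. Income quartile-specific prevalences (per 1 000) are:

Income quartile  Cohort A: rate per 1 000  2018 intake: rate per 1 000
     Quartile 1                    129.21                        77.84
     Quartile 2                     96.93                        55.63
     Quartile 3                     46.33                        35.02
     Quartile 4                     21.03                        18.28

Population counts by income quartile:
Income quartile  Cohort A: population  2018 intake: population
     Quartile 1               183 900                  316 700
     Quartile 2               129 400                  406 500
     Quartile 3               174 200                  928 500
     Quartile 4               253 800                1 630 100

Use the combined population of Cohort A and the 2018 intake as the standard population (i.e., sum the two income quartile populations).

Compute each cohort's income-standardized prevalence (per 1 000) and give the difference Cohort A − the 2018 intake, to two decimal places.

Combined standard total = 4 023 100; weights = 0.1244, 0.1332, 0.2741, 0.4683.
Cohort A: 0.1244×129.21 + 0.1332×96.93 + 0.2741×46.33 + 0.4683×21.03 = 51.5358 per 1 000.
The 2018 intake: 0.1244×77.84 + 0.1332×55.63 + 0.2741×35.02 + 0.4683×18.28 = 35.2547 per 1 000.
Difference = 51.5358 − 35.2547 = 16.2812.

16.28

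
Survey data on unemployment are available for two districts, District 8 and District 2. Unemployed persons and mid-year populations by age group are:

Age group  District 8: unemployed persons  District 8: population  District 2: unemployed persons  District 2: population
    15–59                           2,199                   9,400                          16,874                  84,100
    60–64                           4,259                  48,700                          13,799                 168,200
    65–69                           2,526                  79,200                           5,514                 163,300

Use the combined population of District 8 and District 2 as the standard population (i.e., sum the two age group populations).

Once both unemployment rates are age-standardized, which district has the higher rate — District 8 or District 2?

District 8

Age-specific rates per 1,000 for District 8: 233.936, 87.454, 31.894.
For District 2: 200.642, 82.039, 33.766.
Combined standard total = 552,900; weights = 0.1691, 0.3923, 0.4386.
District 8: 0.1691×233.936 + 0.3923×87.454 + 0.4386×31.894 = 87.8568 per 1,000.
District 2: 0.1691×200.642 + 0.3923×82.039 + 0.4386×33.766 = 80.9235 per 1,000.
The crude rates (65.43 vs 87.07) would put District 2 higher, but that reflects its age composition; once standardized to a common age structure, District 8 has the higher underlying rate.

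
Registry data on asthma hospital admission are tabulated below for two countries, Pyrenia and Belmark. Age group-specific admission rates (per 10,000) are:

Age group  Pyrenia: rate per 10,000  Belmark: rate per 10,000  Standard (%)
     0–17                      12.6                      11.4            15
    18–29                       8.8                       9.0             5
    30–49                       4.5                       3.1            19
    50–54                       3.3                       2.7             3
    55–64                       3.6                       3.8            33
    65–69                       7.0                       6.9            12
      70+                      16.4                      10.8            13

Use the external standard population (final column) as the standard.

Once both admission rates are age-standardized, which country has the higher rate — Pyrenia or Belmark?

Pyrenia

Standard weights: 0.15, 0.05, 0.19, 0.03, 0.33, 0.12, 0.13.
Pyrenia: 0.1500×12.6 + 0.0500×8.8 + 0.1900×4.5 + 0.0300×3.3 + 0.3300×3.6 + 0.1200×7.0 + 0.1300×16.4 = 7.4440 per 10,000.
Belmark: 0.1500×11.4 + 0.0500×9.0 + 0.1900×3.1 + 0.0300×2.7 + 0.3300×3.8 + 0.1200×6.9 + 0.1300×10.8 = 6.3160 per 10,000.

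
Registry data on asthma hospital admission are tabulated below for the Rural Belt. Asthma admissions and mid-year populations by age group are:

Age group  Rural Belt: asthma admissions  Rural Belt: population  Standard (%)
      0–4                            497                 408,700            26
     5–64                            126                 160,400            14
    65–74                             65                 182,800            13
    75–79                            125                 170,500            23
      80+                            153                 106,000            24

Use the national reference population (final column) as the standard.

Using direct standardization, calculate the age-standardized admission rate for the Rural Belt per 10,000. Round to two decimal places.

9.87

Age-specific rates per 10,000 for the Rural Belt: 12.16, 7.86, 3.56, 7.33, 14.43.
Standard weights: 0.26, 0.14, 0.13, 0.23, 0.24.
Standardized rate: 0.2600×12.16 + 0.1400×7.86 + 0.1300×3.56 + 0.2300×7.33 + 0.2400×14.43 = 9.8741 per 10,000.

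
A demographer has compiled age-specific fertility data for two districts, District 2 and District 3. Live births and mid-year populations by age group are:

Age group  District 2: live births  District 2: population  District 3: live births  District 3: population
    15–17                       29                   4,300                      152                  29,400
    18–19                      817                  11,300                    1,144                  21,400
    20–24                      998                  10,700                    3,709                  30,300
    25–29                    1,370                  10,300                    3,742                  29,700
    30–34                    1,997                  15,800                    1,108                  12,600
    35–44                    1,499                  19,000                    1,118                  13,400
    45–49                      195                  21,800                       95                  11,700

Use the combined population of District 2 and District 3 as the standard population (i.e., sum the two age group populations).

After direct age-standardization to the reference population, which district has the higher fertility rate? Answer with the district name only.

Age-specific rates per 1,000 for District 2: 6.744, 72.301, 93.271, 133.010, 126.392, 78.895, 8.945.
For District 3: 5.170, 53.458, 122.409, 125.993, 87.937, 83.433, 8.120.
Combined standard total = 241,700; weights = 0.1394, 0.1353, 0.1696, 0.1655, 0.1175, 0.1341, 0.1386.
District 2: 0.1394×6.744 + 0.1353×72.301 + 0.1696×93.271 + 0.1655×133.010 + 0.1175×126.392 + 0.1341×78.895 + 0.1386×8.945 = 75.2230 per 1,000.
District 3: 0.1394×5.170 + 0.1353×53.458 + 0.1696×122.409 + 0.1655×125.993 + 0.1175×87.937 + 0.1341×83.433 + 0.1386×8.120 = 72.2112 per 1,000.
The crude rates (74.09 vs 74.53) would put District 3 higher, but that reflects its age composition; once standardized to a common age structure, District 2 has the higher underlying rate.

District 2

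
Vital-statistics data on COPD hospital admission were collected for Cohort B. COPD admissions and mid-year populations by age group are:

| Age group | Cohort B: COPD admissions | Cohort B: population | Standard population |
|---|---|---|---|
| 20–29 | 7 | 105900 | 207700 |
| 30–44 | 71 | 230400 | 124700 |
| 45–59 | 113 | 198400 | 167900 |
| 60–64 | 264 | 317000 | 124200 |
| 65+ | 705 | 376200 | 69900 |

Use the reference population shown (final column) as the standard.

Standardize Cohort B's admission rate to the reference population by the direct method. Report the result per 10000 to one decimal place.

5.5

Age-specific rates per 10000 for Cohort B: 0.66, 3.08, 5.70, 8.33, 18.74.
Standard total = 694400; weights = 0.2991, 0.1796, 0.2418, 0.1789, 0.1007.
Standardized rate: 0.2991×0.66 + 0.1796×3.08 + 0.2418×5.70 + 0.1789×8.33 + 0.1007×18.74 = 5.5042 per 10000.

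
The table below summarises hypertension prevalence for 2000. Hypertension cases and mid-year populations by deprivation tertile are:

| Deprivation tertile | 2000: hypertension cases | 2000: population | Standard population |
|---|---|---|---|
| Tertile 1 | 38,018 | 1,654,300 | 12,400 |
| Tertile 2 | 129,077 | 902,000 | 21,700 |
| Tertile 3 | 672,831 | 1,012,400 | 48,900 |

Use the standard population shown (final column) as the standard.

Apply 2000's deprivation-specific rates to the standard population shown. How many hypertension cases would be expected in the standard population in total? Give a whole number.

35889

Deprivation-specific rates per 1,000 for 2000: 22.981, 143.101, 664.590.
Expected hypertension cases = Σ (standard pop × deprivation-specific rate ÷ 1,000)
= 12,400×22.981/1,000 + 21,700×143.101/1,000 + 48,900×664.590/1,000
= 284.97 + 3105.29 + 32498.46 = 35888.71.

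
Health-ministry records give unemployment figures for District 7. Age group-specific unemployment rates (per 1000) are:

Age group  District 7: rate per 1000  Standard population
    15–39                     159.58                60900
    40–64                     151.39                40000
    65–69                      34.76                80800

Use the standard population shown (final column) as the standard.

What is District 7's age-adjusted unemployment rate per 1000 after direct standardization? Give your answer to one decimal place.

102.3

Standard total = 181700; weights = 0.3352, 0.2201, 0.4447.
Standardized rate: 0.3352×159.58 + 0.2201×151.39 + 0.4447×34.76 = 102.2709 per 1000.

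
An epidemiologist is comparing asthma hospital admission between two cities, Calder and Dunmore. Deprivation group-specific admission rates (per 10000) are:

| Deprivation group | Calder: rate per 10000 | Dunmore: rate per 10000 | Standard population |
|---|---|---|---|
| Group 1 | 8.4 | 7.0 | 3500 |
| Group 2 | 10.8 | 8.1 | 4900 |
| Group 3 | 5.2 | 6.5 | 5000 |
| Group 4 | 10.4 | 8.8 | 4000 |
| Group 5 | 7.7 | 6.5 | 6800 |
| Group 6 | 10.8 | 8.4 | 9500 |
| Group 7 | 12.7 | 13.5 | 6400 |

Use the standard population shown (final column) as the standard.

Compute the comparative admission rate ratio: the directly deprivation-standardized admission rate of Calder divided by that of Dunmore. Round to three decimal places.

1.128

Standard total = 40100; weights = 0.0873, 0.1222, 0.1247, 0.0998, 0.1696, 0.2369, 0.1596.
Calder: 0.0873×8.4 + 0.1222×10.8 + 0.1247×5.2 + 0.0998×10.4 + 0.1696×7.7 + 0.2369×10.8 + 0.1596×12.7 = 9.6299 per 10000.
Dunmore: 0.0873×7.0 + 0.1222×8.1 + 0.1247×6.5 + 0.0998×8.8 + 0.1696×6.5 + 0.2369×8.4 + 0.1596×13.5 = 8.5359 per 10000.
Ratio = 9.6299 ÷ 8.5359 = 1.12817.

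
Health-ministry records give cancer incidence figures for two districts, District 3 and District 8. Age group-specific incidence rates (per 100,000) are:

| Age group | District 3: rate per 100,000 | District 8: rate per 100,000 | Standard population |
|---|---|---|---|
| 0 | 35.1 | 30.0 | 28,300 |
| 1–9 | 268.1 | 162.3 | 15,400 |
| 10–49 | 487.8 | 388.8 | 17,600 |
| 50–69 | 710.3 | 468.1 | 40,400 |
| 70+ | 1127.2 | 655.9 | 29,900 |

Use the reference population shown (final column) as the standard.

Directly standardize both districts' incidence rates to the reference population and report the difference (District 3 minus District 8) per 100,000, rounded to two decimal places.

208.15

Standard total = 131,600; weights = 0.2150, 0.1170, 0.1337, 0.3070, 0.2272.
District 3: 0.2150×35.1 + 0.1170×268.1 + 0.1337×487.8 + 0.3070×710.3 + 0.2272×1127.2 = 578.3188 per 100,000.
District 8: 0.2150×30.0 + 0.1170×162.3 + 0.1337×388.8 + 0.3070×468.1 + 0.2272×655.9 = 370.1668 per 100,000.
Difference = 578.3188 − 370.1668 = 208.1520.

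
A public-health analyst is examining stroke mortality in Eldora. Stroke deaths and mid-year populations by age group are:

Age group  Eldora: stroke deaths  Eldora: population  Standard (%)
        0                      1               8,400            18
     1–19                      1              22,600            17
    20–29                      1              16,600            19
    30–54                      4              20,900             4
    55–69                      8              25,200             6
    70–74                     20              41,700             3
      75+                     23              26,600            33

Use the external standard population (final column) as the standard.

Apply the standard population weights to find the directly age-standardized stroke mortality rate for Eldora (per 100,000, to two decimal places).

Age-specific rates per 100,000 for Eldora: 11.90, 4.42, 6.02, 19.14, 31.75, 47.96, 86.47.
Standard weights: 0.18, 0.17, 0.19, 0.04, 0.06, 0.03, 0.33.
Standardized rate: 0.1800×11.90 + 0.1700×4.42 + 0.1900×6.02 + 0.0400×19.14 + 0.0600×31.75 + 0.0300×47.96 + 0.3300×86.47 = 36.6826 per 100,000.

36.68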